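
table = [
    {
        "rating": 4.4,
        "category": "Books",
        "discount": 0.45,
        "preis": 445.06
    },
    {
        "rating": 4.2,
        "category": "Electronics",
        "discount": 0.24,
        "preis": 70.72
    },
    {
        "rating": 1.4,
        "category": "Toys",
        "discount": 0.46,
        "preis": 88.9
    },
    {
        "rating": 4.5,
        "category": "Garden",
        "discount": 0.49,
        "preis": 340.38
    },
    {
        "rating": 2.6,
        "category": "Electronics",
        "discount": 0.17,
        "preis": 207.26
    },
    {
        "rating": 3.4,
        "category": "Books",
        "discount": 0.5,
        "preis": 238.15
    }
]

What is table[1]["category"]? "Electronics"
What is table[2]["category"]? "Toys"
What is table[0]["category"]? "Books"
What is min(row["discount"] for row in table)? 0.17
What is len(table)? 6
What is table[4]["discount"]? 0.17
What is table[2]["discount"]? 0.46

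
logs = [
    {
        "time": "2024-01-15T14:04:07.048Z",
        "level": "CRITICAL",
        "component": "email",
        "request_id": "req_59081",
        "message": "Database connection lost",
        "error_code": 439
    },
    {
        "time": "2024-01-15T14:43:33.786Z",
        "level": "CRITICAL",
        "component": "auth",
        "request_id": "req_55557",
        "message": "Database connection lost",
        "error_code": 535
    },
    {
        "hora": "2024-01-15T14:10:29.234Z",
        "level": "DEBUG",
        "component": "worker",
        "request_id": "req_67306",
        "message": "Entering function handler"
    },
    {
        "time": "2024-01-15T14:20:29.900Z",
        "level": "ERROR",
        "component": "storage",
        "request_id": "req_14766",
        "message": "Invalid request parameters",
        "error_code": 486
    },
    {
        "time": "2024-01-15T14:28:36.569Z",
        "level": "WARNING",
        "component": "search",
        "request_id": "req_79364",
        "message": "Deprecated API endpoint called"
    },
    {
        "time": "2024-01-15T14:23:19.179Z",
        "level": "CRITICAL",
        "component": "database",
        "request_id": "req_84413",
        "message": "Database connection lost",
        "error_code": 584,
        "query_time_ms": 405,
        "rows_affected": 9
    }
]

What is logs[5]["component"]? "database"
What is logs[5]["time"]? "2024-01-15T14:23:19.179Z"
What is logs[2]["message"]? "Entering function handler"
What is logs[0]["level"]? "CRITICAL"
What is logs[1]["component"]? "auth"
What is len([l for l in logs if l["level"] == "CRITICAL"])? 3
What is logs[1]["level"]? "CRITICAL"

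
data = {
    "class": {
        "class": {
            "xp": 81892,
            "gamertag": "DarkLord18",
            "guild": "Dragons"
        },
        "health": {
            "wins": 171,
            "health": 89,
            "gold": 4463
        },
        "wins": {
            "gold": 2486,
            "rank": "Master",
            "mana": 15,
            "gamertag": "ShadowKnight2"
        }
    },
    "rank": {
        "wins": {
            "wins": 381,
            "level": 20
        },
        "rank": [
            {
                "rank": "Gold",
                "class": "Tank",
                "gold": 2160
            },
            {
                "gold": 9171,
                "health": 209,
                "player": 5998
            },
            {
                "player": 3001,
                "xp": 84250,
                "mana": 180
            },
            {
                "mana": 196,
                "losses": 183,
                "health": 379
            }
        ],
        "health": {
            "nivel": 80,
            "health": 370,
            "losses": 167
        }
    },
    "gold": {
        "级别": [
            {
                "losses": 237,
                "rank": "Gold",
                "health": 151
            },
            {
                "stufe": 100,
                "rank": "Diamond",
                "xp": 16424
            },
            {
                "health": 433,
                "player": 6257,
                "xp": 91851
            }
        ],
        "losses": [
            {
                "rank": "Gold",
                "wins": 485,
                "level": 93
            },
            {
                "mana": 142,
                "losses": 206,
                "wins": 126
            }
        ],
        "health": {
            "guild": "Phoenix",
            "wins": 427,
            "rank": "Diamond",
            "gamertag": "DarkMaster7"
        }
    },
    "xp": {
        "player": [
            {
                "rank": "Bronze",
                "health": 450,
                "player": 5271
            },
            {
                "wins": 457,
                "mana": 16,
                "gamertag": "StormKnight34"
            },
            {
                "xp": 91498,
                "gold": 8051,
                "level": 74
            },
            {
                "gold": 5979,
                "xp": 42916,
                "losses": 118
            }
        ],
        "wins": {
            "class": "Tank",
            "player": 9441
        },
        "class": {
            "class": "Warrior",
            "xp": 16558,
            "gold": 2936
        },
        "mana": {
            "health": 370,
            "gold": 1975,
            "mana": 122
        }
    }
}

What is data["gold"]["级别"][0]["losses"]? 237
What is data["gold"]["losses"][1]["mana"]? 142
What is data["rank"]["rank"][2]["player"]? 3001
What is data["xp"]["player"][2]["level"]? 74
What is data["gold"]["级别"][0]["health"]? 151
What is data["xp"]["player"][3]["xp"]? 42916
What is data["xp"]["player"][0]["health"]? 450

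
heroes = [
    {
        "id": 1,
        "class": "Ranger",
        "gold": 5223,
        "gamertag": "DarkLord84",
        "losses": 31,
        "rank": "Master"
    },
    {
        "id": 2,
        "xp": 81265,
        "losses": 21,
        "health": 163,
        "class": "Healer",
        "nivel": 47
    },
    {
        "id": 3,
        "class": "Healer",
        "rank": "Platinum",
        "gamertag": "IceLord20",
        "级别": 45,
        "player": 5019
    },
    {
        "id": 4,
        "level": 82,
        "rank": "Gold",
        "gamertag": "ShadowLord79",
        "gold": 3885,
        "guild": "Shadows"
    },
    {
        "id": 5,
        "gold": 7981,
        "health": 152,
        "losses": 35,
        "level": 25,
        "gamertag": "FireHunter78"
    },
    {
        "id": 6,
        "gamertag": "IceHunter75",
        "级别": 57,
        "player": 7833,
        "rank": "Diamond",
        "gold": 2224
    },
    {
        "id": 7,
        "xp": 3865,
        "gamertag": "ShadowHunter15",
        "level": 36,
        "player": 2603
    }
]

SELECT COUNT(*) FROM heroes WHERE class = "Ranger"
1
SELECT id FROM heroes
[1, 2, 3, 4, 5, 6, 7]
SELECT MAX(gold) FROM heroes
7981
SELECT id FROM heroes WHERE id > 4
[5, 6, 7]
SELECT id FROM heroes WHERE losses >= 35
[5]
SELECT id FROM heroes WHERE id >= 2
[2, 3, 4, 5, 6, 7]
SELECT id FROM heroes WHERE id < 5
[1, 2, 3, 4]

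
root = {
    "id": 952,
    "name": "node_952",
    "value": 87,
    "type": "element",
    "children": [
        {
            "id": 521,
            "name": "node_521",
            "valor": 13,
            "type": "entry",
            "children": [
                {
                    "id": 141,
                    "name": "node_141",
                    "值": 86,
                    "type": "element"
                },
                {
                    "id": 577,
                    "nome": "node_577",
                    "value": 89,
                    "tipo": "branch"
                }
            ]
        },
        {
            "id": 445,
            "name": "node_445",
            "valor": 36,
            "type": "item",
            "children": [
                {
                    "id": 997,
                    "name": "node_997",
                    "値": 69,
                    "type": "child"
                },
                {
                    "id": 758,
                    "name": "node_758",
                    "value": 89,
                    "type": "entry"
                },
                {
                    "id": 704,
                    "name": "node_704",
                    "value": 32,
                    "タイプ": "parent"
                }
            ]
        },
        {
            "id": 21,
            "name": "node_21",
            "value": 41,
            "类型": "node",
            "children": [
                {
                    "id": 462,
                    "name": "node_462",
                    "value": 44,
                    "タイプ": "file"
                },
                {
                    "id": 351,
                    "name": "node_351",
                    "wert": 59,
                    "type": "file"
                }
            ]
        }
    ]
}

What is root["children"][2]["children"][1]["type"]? "file"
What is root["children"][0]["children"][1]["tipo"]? "branch"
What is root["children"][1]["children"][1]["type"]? "entry"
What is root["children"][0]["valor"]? 13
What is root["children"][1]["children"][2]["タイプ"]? "parent"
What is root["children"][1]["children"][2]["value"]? 32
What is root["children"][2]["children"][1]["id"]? 351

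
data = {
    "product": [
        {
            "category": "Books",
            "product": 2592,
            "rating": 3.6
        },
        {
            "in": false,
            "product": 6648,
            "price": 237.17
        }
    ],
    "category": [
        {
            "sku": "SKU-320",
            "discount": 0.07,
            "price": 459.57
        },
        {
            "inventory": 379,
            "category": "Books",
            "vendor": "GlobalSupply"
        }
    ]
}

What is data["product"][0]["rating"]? 3.6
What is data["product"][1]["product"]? 6648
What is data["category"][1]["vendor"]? "GlobalSupply"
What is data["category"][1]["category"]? "Books"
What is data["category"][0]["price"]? 459.57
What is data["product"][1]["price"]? 237.17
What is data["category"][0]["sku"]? "SKU-320"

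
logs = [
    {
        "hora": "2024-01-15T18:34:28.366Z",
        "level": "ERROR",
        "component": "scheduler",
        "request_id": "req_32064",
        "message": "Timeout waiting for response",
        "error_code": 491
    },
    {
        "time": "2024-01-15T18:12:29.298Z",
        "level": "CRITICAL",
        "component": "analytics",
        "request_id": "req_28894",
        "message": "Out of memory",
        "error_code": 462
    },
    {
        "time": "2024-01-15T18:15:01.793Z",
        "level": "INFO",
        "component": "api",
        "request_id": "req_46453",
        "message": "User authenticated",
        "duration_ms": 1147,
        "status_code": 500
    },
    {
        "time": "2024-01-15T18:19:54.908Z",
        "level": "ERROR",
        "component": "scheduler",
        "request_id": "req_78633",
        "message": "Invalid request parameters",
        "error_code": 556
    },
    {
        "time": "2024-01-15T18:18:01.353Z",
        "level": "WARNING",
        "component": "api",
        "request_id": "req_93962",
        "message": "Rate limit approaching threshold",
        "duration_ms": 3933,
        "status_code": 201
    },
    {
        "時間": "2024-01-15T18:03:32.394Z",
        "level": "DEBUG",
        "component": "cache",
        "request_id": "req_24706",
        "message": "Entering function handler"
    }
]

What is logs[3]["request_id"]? "req_78633"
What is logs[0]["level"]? "ERROR"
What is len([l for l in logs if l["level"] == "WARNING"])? 1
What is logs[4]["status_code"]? 201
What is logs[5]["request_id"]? "req_24706"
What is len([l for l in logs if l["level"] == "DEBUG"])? 1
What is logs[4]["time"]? "2024-01-15T18:18:01.353Z"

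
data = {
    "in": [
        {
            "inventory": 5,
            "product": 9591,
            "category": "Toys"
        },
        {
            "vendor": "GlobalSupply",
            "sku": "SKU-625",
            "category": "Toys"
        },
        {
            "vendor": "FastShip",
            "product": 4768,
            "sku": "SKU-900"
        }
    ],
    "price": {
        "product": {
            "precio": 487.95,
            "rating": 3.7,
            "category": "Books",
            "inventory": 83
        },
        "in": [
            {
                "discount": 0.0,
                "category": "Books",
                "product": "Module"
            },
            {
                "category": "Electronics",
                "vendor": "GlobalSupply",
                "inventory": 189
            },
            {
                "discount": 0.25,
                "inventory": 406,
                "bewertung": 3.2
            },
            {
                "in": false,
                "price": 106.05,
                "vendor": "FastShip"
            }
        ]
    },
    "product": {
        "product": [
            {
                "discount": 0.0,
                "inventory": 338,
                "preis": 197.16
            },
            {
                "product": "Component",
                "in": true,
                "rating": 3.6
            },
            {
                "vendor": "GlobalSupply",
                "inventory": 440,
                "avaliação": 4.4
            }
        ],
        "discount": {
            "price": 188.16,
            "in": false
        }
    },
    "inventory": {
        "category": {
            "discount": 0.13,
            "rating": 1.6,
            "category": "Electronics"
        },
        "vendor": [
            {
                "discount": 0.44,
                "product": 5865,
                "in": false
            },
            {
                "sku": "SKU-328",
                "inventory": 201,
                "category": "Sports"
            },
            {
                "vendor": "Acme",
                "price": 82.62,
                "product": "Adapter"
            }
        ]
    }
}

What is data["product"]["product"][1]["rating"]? 3.6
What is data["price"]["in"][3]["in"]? False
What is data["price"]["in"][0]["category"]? "Books"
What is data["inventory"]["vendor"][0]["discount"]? 0.44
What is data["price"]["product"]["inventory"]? 83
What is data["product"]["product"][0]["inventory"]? 338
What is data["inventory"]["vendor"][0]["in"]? False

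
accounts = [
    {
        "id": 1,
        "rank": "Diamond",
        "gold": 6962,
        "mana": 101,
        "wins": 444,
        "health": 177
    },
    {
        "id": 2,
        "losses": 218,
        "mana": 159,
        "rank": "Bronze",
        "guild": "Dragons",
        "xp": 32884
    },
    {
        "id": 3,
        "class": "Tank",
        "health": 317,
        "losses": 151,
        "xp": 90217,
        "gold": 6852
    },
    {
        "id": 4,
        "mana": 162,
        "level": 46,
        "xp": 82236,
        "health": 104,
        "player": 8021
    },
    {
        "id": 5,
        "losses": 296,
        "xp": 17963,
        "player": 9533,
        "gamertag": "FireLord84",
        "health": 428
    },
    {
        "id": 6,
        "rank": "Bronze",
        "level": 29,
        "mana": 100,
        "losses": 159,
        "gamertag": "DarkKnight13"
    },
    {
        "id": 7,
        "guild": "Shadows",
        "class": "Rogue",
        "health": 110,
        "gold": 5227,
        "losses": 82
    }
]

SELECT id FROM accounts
[1, 2, 3, 4, 5, 6, 7]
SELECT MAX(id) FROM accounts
7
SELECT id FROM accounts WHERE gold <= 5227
[7]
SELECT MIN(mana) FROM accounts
100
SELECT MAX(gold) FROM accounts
6962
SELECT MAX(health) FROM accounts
428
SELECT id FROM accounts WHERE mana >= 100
[1, 2, 4, 6]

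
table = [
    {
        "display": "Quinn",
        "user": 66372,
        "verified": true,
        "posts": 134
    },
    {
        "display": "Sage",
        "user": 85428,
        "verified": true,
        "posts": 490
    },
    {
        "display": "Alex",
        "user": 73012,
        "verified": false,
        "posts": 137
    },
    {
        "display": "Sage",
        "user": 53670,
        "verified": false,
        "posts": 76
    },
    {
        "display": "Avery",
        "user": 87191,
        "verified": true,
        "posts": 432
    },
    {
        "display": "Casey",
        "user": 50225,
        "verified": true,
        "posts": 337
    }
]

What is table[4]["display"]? "Avery"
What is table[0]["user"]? 66372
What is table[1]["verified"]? True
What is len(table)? 6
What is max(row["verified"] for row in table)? True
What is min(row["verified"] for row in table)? False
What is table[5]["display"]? "Casey"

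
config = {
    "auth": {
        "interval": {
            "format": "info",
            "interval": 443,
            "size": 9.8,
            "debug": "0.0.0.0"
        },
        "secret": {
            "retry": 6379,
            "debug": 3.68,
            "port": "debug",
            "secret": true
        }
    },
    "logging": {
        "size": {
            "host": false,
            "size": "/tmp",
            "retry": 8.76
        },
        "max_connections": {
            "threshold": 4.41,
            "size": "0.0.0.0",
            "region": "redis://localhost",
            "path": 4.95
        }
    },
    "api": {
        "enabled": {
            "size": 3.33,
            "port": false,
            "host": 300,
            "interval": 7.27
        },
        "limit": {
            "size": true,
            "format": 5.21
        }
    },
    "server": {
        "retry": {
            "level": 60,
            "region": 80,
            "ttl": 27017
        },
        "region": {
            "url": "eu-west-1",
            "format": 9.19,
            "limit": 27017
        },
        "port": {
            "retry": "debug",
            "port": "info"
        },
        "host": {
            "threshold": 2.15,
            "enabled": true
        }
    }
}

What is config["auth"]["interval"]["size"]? 9.8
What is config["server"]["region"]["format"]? 9.19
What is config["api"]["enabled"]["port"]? False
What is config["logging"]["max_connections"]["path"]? 4.95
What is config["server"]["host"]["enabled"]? True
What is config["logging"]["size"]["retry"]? 8.76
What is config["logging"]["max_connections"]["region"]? "redis://localhost"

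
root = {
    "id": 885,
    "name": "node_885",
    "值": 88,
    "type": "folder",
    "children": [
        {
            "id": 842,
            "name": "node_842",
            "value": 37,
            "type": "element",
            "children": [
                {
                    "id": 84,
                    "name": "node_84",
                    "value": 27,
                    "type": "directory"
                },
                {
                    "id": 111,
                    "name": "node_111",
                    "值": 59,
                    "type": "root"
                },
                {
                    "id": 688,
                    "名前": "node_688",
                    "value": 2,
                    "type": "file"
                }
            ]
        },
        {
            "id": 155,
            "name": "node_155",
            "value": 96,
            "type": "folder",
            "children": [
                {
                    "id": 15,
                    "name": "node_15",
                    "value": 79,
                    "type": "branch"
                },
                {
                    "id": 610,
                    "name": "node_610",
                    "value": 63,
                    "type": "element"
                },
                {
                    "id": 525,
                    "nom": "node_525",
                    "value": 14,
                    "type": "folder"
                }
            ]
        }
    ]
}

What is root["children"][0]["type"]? "element"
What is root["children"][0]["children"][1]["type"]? "root"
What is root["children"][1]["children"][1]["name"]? "node_610"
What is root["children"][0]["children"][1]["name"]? "node_111"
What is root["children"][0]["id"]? 842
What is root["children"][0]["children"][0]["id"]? 84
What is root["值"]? 88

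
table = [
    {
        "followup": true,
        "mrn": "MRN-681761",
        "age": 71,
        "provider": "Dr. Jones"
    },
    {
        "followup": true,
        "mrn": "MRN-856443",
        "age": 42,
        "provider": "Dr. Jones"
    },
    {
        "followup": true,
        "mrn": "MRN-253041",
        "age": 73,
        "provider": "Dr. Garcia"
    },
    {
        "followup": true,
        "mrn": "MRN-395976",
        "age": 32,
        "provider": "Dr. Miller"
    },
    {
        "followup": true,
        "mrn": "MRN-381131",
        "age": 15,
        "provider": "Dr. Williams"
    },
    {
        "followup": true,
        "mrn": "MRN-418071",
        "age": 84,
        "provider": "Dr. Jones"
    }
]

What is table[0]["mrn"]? "MRN-681761"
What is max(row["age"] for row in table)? 84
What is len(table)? 6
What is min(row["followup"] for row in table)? True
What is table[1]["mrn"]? "MRN-856443"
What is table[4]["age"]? 15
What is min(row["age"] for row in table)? 15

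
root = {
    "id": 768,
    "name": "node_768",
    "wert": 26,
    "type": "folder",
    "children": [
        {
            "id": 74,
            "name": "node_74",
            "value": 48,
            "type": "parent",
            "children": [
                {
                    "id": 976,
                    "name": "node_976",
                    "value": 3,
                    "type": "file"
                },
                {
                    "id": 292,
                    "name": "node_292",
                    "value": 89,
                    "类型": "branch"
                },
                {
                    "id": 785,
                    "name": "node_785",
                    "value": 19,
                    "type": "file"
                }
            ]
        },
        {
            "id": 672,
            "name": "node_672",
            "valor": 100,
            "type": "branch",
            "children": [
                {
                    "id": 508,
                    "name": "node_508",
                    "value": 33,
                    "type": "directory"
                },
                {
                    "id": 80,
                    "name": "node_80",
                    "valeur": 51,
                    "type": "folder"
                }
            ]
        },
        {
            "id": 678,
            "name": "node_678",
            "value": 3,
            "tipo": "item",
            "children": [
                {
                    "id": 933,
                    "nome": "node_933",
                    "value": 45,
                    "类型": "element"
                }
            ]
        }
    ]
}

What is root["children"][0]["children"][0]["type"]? "file"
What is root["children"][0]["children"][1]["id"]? 292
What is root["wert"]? 26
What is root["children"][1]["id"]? 672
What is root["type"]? "folder"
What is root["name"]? "node_768"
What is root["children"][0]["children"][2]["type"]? "file"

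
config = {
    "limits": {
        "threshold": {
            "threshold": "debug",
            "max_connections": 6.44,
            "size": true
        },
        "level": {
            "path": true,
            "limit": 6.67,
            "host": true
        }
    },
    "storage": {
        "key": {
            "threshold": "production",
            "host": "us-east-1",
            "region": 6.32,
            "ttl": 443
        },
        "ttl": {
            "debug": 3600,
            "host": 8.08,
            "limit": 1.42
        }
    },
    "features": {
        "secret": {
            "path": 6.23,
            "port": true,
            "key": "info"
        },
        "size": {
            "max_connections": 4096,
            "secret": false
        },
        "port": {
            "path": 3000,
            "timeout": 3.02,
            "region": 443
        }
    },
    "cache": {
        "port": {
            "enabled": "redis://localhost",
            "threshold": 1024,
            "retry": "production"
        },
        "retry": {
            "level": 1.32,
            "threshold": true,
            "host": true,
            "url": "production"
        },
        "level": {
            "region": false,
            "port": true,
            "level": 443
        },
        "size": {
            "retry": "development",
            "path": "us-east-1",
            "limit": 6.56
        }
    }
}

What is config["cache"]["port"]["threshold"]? 1024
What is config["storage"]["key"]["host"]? "us-east-1"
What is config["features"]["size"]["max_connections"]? 4096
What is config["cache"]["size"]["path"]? "us-east-1"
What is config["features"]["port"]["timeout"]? 3.02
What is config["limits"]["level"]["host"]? True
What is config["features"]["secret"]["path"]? 6.23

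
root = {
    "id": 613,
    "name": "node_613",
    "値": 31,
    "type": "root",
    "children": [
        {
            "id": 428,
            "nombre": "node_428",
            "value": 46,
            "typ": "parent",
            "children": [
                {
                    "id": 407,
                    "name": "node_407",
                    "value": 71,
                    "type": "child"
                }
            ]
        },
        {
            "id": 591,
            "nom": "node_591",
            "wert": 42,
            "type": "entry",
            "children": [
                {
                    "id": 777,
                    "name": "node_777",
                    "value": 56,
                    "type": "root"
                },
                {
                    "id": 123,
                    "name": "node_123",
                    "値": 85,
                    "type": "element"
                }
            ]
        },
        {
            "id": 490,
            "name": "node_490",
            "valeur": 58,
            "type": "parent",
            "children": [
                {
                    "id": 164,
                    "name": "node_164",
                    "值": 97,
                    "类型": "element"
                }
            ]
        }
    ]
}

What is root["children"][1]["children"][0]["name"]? "node_777"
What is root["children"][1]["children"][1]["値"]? 85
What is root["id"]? 613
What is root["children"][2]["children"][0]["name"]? "node_164"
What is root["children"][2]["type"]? "parent"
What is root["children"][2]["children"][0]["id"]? 164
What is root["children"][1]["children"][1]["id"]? 123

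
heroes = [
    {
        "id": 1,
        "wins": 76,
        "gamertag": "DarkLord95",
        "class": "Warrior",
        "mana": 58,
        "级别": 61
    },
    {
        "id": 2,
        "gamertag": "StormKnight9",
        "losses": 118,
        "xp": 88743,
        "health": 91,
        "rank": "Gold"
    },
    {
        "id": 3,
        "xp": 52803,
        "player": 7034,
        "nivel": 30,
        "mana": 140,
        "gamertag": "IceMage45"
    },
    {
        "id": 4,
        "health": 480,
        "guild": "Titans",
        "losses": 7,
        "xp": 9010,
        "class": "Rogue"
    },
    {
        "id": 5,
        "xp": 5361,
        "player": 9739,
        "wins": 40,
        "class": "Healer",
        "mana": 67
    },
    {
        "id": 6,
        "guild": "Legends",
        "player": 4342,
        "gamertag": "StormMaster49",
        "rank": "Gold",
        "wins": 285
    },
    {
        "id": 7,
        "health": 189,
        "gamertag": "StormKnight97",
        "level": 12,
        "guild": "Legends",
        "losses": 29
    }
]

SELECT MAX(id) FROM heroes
7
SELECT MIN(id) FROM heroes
1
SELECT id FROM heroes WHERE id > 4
[5, 6, 7]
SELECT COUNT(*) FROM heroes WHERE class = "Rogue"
1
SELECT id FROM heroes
[1, 2, 3, 4, 5, 6, 7]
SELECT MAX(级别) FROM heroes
61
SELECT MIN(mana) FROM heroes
58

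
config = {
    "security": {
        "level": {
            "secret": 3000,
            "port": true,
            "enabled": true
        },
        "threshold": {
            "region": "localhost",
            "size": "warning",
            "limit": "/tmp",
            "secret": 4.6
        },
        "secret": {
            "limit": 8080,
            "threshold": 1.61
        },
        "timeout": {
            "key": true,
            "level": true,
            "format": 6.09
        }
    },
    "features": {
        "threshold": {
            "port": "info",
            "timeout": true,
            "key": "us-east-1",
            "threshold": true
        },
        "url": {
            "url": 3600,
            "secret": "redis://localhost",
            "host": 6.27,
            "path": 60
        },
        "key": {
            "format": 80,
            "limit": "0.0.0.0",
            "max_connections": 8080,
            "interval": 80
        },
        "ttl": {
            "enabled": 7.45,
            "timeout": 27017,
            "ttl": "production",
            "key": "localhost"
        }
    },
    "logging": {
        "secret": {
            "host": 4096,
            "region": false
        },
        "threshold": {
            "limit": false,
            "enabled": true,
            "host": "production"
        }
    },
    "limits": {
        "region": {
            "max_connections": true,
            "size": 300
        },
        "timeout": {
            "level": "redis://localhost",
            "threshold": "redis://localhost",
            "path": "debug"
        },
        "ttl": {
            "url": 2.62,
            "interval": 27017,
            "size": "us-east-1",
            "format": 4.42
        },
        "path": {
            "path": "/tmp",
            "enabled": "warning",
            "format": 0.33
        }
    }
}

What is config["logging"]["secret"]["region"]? False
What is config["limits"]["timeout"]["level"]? "redis://localhost"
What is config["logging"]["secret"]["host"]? 4096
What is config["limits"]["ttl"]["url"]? 2.62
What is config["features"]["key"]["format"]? 80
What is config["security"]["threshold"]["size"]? "warning"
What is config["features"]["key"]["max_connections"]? 8080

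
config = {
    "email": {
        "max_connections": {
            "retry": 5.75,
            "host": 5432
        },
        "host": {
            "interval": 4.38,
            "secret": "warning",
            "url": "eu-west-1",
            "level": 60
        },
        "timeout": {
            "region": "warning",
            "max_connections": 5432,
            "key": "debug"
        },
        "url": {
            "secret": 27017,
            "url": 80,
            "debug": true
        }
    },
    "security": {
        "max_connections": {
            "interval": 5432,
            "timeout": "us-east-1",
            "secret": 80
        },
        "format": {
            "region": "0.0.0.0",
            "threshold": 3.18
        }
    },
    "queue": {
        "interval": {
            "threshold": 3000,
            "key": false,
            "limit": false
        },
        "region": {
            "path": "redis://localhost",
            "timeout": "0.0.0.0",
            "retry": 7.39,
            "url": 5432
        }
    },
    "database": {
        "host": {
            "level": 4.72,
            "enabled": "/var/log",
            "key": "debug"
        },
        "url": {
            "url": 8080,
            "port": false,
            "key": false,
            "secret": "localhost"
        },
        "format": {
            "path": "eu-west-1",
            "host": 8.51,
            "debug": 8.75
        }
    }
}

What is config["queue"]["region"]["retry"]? 7.39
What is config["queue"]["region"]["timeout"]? "0.0.0.0"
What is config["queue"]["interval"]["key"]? False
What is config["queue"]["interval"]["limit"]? False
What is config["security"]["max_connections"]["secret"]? 80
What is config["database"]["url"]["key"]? False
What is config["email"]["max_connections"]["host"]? 5432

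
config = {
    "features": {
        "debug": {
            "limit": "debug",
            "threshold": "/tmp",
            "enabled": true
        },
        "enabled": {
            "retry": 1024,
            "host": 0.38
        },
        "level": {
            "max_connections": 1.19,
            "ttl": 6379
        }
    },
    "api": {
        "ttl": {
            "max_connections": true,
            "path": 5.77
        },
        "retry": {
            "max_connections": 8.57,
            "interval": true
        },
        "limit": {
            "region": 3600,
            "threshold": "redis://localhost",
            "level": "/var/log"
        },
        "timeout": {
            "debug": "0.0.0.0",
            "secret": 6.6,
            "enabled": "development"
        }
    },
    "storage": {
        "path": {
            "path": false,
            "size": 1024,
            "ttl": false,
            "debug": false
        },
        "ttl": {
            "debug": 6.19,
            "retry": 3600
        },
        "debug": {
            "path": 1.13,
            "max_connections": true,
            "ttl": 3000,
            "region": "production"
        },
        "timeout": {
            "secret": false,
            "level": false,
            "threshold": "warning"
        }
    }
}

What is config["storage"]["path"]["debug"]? False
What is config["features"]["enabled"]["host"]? 0.38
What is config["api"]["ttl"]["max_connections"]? True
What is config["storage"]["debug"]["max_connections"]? True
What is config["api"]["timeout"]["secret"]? 6.6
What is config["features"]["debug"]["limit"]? "debug"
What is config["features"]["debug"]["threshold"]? "/tmp"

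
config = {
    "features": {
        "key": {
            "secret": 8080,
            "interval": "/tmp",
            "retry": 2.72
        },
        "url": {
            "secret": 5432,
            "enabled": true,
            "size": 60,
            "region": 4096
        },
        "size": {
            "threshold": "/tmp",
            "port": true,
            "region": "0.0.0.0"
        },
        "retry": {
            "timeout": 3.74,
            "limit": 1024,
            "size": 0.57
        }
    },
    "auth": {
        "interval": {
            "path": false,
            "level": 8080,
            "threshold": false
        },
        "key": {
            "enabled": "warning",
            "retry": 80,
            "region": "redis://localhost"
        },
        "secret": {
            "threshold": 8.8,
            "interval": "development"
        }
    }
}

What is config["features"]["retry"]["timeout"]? 3.74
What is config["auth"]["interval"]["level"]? 8080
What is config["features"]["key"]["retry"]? 2.72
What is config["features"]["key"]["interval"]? "/tmp"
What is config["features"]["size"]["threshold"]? "/tmp"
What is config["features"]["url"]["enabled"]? True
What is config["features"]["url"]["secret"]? 5432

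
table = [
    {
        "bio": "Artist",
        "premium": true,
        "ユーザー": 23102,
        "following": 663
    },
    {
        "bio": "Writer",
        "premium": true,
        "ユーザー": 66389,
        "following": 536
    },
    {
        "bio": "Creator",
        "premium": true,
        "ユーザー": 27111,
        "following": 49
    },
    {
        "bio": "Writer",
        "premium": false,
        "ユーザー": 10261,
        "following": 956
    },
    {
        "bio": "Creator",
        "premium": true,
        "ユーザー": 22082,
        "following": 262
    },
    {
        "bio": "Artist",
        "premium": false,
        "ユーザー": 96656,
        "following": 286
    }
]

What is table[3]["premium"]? False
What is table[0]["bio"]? "Artist"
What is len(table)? 6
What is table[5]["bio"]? "Artist"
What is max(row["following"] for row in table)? 956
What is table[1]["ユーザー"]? 66389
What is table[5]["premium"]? False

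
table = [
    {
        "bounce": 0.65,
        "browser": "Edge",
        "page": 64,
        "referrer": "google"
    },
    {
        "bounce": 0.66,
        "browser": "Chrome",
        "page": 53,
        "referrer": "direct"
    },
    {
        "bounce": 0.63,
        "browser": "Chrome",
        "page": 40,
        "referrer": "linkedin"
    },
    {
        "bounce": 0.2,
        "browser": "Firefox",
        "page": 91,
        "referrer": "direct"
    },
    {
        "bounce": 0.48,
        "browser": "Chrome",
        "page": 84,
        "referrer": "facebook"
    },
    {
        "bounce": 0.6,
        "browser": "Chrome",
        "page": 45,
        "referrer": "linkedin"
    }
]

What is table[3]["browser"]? "Firefox"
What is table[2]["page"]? 40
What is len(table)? 6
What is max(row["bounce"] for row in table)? 0.66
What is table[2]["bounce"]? 0.63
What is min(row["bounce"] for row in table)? 0.2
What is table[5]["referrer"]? "linkedin"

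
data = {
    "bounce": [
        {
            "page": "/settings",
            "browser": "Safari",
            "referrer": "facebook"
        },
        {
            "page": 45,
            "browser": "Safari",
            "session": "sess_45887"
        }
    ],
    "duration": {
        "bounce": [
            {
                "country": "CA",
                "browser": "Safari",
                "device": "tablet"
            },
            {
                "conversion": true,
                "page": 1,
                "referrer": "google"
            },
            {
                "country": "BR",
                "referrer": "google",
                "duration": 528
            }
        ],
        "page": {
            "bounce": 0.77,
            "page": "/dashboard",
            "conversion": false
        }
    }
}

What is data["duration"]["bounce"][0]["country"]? "CA"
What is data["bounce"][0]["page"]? "/settings"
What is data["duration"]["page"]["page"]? "/dashboard"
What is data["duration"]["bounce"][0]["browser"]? "Safari"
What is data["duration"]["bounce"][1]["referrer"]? "google"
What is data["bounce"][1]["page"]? 45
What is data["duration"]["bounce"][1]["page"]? 1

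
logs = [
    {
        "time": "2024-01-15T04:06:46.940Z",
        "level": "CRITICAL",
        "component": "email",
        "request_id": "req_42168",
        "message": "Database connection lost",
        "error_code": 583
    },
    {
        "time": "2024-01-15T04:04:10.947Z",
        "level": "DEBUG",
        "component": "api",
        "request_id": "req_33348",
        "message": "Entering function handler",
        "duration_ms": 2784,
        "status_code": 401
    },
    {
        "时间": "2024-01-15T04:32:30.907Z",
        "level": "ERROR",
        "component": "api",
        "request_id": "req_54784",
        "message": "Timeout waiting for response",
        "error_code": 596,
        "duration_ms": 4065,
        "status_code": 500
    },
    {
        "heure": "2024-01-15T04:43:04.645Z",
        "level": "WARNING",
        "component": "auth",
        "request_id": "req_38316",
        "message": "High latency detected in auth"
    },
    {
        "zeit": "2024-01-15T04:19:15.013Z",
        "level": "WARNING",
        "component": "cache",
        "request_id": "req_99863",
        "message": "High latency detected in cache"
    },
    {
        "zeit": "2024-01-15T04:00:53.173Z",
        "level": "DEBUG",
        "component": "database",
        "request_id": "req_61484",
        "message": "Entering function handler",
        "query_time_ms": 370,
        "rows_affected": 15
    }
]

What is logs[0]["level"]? "CRITICAL"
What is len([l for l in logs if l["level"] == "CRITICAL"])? 1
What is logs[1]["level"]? "DEBUG"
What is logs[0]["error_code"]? 583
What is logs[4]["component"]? "cache"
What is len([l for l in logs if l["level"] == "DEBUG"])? 2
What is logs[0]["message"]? "Database connection lost"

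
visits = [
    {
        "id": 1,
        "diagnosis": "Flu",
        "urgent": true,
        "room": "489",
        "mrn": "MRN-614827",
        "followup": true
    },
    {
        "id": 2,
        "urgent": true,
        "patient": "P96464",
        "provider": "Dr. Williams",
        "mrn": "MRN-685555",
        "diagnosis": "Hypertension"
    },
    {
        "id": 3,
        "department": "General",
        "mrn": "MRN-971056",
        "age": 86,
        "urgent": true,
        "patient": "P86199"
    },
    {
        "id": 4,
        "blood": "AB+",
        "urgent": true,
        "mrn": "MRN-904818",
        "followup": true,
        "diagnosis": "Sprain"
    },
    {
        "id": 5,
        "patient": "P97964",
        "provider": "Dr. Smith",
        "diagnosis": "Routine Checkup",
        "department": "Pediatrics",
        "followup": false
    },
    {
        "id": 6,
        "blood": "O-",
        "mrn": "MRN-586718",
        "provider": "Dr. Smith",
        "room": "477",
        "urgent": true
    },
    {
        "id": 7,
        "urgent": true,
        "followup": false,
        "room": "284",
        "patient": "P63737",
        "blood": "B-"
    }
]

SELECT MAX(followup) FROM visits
True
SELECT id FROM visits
[1, 2, 3, 4, 5, 6, 7]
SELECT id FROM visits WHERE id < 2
[1]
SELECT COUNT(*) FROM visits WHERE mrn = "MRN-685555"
1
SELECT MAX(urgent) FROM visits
True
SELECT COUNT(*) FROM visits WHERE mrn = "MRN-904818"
1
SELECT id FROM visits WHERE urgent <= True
[1, 2, 3, 4, 6, 7]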